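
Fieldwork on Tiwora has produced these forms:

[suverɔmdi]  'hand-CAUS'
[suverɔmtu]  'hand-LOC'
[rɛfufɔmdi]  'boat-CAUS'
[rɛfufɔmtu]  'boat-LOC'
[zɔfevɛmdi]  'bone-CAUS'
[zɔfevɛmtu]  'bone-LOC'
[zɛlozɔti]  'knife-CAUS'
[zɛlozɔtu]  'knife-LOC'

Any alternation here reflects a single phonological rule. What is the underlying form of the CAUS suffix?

/-di/

The CAUS suffix surfaces as [-di] and [-ti], depending on the final segment of the stem.
The LOC suffix, which begins with [t], is invariant after every stem; so [t] is not altered by any rule here.
So the underlying form is /-di/, and voiced stops become voiceless after a vowel.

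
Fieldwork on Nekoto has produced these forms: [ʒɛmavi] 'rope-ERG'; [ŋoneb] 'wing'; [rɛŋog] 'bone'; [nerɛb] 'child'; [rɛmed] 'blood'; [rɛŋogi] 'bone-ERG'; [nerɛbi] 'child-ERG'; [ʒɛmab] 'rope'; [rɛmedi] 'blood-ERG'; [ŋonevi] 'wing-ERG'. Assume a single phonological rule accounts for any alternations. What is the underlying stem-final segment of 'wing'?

In [ŋonevi] and [ŋoneb] the final segment of 'wing' alternates: [v] ~ [b].
The stem 'child' ([nerɛbi], [nerɛb]) shows [b] unchanged in both environments, so [b] cannot be basic with [v] derived before the ERG suffix.
The alternation reflects word-final hardening: voiced fricatives become stops word-finally. /v/ is underlying.

/v/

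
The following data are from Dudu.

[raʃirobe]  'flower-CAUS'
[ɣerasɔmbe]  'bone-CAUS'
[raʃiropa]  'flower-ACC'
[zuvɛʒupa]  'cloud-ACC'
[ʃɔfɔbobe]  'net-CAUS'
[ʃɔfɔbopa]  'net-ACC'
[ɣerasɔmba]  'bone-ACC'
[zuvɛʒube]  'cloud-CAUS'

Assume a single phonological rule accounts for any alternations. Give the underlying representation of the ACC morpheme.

/-pa/

The ACC suffix surfaces as [-ba] and [-pa], depending on the final segment of the stem.
The CAUS suffix, which begins with [b], is invariant after every stem; so [b] is not altered by any rule here.
The ACC suffix is therefore /-pa/ underlyingly, with post-nasal voicing: voiceless stops become voiced after a nasal.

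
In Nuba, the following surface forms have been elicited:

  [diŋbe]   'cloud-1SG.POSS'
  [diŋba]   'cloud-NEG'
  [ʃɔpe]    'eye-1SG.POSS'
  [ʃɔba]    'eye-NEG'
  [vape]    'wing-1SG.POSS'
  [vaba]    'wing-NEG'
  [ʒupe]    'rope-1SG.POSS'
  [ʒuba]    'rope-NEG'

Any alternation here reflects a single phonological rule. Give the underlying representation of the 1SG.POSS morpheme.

The 1SG.POSS morpheme has two allomorphs, [-be] and [-pe].
The NEG suffix, which begins with [b], is invariant after every stem; so [b] is not altered by any rule here.
So the underlying form is /-pe/, and voiceless stops become voiced after a nasal.

/-pe/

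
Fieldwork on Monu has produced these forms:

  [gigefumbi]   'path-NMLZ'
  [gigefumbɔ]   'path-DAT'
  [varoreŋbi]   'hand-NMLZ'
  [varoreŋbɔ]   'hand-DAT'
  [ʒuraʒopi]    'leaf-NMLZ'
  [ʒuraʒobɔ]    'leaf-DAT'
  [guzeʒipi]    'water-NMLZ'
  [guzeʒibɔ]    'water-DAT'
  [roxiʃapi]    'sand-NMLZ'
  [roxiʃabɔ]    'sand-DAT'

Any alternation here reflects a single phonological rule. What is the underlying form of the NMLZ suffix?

The NMLZ suffix surfaces as [-bi] and [-pi], depending on the final segment of the stem.
By contrast the DAT suffix keeps its initial [b] throughout — that segment must be underlying.
So the underlying form is /-pi/, and voiceless stops become voiced after a nasal.

/-pi/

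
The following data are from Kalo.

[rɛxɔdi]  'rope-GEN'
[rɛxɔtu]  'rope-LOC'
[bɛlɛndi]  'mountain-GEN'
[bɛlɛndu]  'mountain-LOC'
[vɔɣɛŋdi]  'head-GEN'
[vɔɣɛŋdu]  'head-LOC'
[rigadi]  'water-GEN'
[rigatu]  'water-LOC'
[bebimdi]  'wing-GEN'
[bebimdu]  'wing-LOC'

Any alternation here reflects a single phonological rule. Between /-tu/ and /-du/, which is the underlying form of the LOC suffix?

/-tu/

The LOC morpheme has two allomorphs, [-du] and [-tu].
The GEN suffix, which begins with [d], is invariant after every stem; so [d] is not altered by any rule here.
So the underlying form is /-tu/, and voiceless stops become voiced after a nasal.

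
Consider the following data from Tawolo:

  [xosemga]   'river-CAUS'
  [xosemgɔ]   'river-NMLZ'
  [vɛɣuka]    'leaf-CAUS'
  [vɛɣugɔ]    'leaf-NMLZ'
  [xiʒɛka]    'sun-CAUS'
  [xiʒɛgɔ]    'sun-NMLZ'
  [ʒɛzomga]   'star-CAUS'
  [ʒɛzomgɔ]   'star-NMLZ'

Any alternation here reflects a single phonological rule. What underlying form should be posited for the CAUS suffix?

/-ka/

The CAUS morpheme has two allomorphs, [-ga] and [-ka].
By contrast the NMLZ suffix keeps its initial [g] throughout — that segment must be underlying.
The CAUS suffix is therefore /-ka/ underlyingly, with post-nasal voicing: voiceless stops become voiced after a nasal.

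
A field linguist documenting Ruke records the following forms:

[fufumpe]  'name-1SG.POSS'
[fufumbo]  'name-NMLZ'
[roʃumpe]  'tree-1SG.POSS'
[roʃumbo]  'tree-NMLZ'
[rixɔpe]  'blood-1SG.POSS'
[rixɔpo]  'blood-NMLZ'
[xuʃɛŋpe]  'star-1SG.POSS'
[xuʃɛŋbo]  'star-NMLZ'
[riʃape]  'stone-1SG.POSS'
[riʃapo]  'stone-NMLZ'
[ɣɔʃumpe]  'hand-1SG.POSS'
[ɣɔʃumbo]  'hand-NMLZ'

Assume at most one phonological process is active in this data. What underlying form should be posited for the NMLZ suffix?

The NMLZ suffix surfaces as [-bo] and [-po], depending on the final segment of the stem.
By contrast the 1SG.POSS suffix keeps its initial [p] throughout — that segment must be underlying.
So the underlying form is /-bo/, and voiced stops become voiceless after a vowel.

/-bo/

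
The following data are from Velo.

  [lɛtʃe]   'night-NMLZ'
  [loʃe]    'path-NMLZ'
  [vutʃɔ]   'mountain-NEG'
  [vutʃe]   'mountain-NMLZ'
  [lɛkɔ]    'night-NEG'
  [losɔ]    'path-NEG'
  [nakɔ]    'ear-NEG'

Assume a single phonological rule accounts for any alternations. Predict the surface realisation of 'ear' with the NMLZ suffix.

The root 'night' surfaces as [lɛtʃe] and [lɛkɔ], with a stem-final [tʃ] ~ [k] alternation.
But 'mountain' keeps [tʃ] in both environments ([vutʃe], [vutʃɔ]), so there is no rule changing /tʃ/ to [k] before the NEG suffix.
So /k/ is underlying, and a rule of palatalization before a front vowel — /k/ and /s/ become palato-alveolar [tʃ] and [ʃ] before a front vowel — gives [tʃ].
The one attested form of 'ear', [nakɔ], shows underlying /nak/. Applying the same rule before a front vowel gives [natʃe].

[natʃe]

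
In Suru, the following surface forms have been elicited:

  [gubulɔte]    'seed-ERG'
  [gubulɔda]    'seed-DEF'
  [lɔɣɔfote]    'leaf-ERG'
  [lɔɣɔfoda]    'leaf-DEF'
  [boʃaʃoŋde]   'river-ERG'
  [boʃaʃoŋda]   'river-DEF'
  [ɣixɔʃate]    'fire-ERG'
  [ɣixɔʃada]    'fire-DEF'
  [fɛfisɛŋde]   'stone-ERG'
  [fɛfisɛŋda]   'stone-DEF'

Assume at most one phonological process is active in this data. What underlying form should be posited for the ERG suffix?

The ERG morpheme has two allomorphs, [-de] and [-te].
The DEF suffix, which begins with [d], is invariant after every stem; so [d] is not altered by any rule here.
So the underlying form is /-te/, and voiceless stops become voiced after a nasal.

/-te/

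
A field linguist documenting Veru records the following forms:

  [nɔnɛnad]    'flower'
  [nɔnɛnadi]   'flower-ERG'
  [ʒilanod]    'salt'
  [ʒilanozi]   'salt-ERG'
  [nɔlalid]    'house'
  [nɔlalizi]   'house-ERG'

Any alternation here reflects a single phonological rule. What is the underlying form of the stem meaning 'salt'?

'salt' shows [d] ~ [z] at the end of the stem ([ʒilanod] vs [ʒilanozi]).
The stem 'flower' ([nɔnɛnad], [nɔnɛnadi]) shows [d] unchanged in both environments, so [d] cannot be basic with [z] derived before the ERG suffix.
Therefore /z/ is basic and [d] is derived by word-final hardening (voiced fricatives become stops word-finally).

/ʒilanoz/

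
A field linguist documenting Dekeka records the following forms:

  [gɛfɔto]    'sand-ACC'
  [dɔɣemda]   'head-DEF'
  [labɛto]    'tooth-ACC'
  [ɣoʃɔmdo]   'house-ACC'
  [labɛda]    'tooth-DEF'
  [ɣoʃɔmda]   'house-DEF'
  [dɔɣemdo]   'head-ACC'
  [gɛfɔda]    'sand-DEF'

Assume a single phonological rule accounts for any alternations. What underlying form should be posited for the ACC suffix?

The ACC morpheme has two allomorphs, [-do] and [-to].
By contrast the DEF suffix keeps its initial [d] throughout — that segment must be underlying.
So the underlying form is /-to/, and voiceless stops become voiced after a nasal.

/-to/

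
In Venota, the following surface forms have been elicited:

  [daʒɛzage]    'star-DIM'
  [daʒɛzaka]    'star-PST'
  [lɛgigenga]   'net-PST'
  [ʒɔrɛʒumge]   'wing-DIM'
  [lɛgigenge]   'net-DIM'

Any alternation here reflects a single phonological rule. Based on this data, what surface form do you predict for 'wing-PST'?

The PST suffix surfaces as [-ga] and [-ka], depending on the final segment of the stem.
By contrast the DIM suffix keeps its initial [g] throughout — that segment must be underlying.
The PST suffix is therefore /-ka/ underlyingly, with post-nasal voicing: voiceless stops become voiced after a nasal.
After 'wing', which ends in a nasal, the suffix surfaces as [-ga], giving [ʒɔrɛʒumga].

[ʒɔrɛʒumga]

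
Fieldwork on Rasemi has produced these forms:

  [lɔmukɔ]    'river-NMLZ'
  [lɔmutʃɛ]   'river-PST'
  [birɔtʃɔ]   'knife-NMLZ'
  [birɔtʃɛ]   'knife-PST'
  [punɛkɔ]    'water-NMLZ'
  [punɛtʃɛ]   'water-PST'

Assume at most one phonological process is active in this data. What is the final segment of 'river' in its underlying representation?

/k/

The root 'river' surfaces as [lɔmukɔ] and [lɔmutʃɛ], with a stem-final [k] ~ [tʃ] alternation.
The stem 'knife' ([birɔtʃɔ], [birɔtʃɛ]) shows [tʃ] unchanged in both environments, so [tʃ] cannot be basic with [k] derived before the NMLZ suffix.
The underlying segment must be /k/; /k/ becomes palato-alveolar [tʃ] before a front vowel, yielding [tʃ] there.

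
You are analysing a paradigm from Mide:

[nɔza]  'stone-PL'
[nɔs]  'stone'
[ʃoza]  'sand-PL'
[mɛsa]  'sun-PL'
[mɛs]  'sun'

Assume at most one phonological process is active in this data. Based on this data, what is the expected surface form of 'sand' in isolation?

The stem for 'stone' ends in [z] in [nɔza] but [s] in [nɔs].
But 'sun' keeps [s] in both environments ([mɛsa], [mɛs]), so there is no rule changing /s/ to [z] before the PL suffix.
The alternation reflects word-final obstruent devoicing: voiced obstruents become voiceless word-finally. /z/ is underlying.
From [ʃoza] the stem 'sand' is /ʃoz/; word-finally this yields [ʃos].

[ʃos]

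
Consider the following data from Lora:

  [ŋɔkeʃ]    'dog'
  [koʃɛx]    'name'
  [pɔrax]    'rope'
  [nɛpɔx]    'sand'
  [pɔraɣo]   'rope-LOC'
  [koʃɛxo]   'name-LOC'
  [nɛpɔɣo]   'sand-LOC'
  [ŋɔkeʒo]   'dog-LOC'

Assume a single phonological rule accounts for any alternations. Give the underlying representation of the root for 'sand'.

/nɛpɔɣ/

'sand' shows [ɣ] ~ [x] at the end of the stem ([nɛpɔɣo] vs [nɛpɔx]).
Compare 'name', with invariant [x] in [koʃɛxo] and [koʃɛx]: an analysis with underlying /x/ and a rule producing [ɣ] before the LOC suffix would wrongly predict alternation here too.
So /ɣ/ is underlying, and a rule of word-final obstruent devoicing — voiced obstruents become voiceless word-finally — gives [x].
Hence 'sand' is /nɛpɔɣ/ underlyingly.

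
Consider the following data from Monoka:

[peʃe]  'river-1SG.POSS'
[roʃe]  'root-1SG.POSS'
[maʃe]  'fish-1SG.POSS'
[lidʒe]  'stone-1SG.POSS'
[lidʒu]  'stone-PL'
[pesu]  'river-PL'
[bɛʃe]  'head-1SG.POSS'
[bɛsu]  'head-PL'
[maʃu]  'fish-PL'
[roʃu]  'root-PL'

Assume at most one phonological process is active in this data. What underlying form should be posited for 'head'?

/bɛs/

In [bɛʃe] and [bɛsu] the final segment of 'head' alternates: [ʃ] ~ [s].
Compare 'fish', with invariant [ʃ] in [maʃe] and [maʃu]: an analysis with underlying /ʃ/ and a rule producing [s] before the PL suffix would wrongly predict alternation here too.
The alternation reflects palatalization before a front vowel: /s/ becomes palato-alveolar [ʃ] before a front vowel. /s/ is underlying.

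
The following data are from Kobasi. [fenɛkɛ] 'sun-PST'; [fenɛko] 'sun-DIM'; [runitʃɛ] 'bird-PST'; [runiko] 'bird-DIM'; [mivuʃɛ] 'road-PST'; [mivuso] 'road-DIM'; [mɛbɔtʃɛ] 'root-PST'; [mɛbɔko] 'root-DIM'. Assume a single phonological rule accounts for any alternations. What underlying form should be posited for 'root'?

/mɛbɔtʃ/

The stem for 'root' ends in [tʃ] in [mɛbɔtʃɛ] but [k] in [mɛbɔko].
But 'sun' keeps [k] in both environments ([fenɛkɛ], [fenɛko]), so there is no rule changing /k/ to [tʃ] before the PST suffix.
The underlying segment must be /tʃ/; palato-alveolar /tʃ/ and /ʃ/ become [k] and [s] when no front vowel follows, yielding [k] there.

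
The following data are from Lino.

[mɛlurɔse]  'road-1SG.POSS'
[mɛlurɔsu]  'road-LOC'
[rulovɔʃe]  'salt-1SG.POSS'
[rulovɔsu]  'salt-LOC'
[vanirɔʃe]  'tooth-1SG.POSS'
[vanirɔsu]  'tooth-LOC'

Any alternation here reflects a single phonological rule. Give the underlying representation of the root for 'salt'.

The root 'salt' surfaces as [rulovɔʃe] and [rulovɔsu], with a stem-final [ʃ] ~ [s] alternation.
But 'road' keeps [s] in both environments ([mɛlurɔse], [mɛlurɔsu]), so there is no rule changing /s/ to [ʃ] before the 1SG.POSS suffix.
The underlying segment must be /ʃ/; palato-alveolar /ʃ/ becomes [s] when no front vowel follows, yielding [s] there.
The underlying form of 'salt' is therefore /rulovɔʃ/.

/rulovɔʃ/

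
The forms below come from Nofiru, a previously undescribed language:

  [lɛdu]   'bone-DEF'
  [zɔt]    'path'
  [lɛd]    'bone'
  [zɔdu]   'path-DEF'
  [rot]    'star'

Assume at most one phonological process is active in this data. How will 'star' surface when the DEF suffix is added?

The stem for 'path' ends in [d] in [zɔdu] but [t] in [zɔt].
The stem 'bone' ([lɛdu], [lɛd]) shows [d] unchanged in both environments, so [d] cannot be basic with [t] derived in isolation.
The underlying segment must be /t/; voiceless stops become voiced between vowels, yielding [d] there.
From [rot] the stem 'star' is /rot/; between vowels this yields [rodu].

[rodu]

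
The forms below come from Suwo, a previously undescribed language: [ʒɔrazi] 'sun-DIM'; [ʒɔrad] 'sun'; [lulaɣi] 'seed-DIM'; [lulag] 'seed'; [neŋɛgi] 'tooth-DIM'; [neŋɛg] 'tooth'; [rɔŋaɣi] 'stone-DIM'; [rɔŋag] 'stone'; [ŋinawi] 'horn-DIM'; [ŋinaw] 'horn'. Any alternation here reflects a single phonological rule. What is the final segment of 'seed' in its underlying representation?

In [lulaɣi] and [lulag] the final segment of 'seed' alternates: [ɣ] ~ [g].
But 'tooth' keeps [g] in both environments ([neŋɛgi], [neŋɛg]), so there is no rule changing /g/ to [ɣ] before the DIM suffix.
The alternation reflects word-final hardening: voiced fricatives become stops word-finally. /ɣ/ is underlying.

/ɣ/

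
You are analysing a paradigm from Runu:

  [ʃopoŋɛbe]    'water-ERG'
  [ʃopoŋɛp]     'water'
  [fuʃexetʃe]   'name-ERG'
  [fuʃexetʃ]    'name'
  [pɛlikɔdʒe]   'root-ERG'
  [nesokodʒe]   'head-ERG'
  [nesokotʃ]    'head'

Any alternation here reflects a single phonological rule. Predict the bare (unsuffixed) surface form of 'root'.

The root 'head' surfaces as [nesokodʒe] and [nesokotʃ], with a stem-final [dʒ] ~ [tʃ] alternation.
The stem 'name' ([fuʃexetʃe], [fuʃexetʃ]) shows [tʃ] unchanged in both environments, so [tʃ] cannot be basic with [dʒ] derived before the ERG suffix.
Therefore /dʒ/ is basic and [tʃ] is derived by word-final obstruent devoicing (voiced obstruents become voiceless word-finally).
The one attested form of 'root', [pɛlikɔdʒe], shows underlying /pɛlikɔdʒ/. Applying the same rule word-finally gives [pɛlikɔtʃ].

[pɛlikɔtʃ]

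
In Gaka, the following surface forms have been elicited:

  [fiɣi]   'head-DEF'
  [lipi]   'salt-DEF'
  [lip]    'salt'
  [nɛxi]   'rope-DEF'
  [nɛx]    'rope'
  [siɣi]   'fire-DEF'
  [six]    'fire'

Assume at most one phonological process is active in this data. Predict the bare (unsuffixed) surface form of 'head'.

[fix]

'fire' shows [ɣ] ~ [x] at the end of the stem ([siɣi] vs [six]).
But 'rope' keeps [x] in both environments ([nɛxi], [nɛx]), so there is no rule changing /x/ to [ɣ] before the DEF suffix.
The underlying segment must be /ɣ/; voiced obstruents become voiceless word-finally, yielding [x] there.
The one attested form of 'head', [fiɣi], shows underlying /fiɣ/. Applying the same rule word-finally gives [fix].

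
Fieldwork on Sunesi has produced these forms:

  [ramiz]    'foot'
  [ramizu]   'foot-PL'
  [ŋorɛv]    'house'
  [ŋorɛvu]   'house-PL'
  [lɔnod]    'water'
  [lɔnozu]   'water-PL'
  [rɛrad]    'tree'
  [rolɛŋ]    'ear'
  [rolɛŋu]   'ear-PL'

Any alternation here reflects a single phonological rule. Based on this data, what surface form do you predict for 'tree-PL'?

[rɛrazu]

The root 'water' surfaces as [lɔnod] and [lɔnozu], with a stem-final [d] ~ [z] alternation.
The stem 'foot' ([ramiz], [ramizu]) shows [z] unchanged in both environments, so [z] cannot be basic with [d] derived in isolation.
The alternation reflects intervocalic spirantization: voiced stops become fricatives between vowels. /d/ is underlying.
The one attested form of 'tree', [rɛrad], shows underlying /rɛrad/. Applying the same rule between vowels gives [rɛrazu].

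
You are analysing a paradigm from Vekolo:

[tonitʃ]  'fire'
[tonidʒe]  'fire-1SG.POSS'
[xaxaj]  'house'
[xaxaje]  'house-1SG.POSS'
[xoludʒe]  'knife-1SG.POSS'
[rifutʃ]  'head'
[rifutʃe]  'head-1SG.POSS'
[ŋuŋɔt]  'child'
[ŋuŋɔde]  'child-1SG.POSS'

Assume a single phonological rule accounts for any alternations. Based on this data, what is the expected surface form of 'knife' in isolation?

The root 'fire' surfaces as [tonitʃ] and [tonidʒe], with a stem-final [tʃ] ~ [dʒ] alternation.
The stem 'head' ([rifutʃ], [rifutʃe]) shows [tʃ] unchanged in both environments, so [tʃ] cannot be basic with [dʒ] derived before the 1SG.POSS suffix.
So /dʒ/ is underlying, and a rule of word-final obstruent devoicing — voiced obstruents become voiceless word-finally — gives [tʃ].
The one attested form of 'knife', [xoludʒe], shows underlying /xoludʒ/. Applying the same rule word-finally gives [xolutʃ].

[xolutʃ]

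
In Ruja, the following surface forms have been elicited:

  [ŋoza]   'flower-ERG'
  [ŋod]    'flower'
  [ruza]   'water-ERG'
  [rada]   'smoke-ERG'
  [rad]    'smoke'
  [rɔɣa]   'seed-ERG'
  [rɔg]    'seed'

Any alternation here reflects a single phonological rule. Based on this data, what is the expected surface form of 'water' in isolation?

[rud]

'flower' shows [z] ~ [d] at the end of the stem ([ŋoza] vs [ŋod]).
But 'smoke' keeps [d] in both environments ([rada], [rad]), so there is no rule changing /d/ to [z] before the ERG suffix.
The alternation reflects word-final hardening: voiced fricatives become stops word-finally. /z/ is underlying.
The one attested form of 'water', [ruza], shows underlying /ruz/. Applying the same rule word-finally gives [rud].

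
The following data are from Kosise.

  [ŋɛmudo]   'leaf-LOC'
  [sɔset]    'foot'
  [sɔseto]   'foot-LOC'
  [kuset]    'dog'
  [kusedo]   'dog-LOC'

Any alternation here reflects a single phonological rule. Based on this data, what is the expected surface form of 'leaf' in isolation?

[ŋɛmut]

The stem for 'dog' ends in [t] in [kuset] but [d] in [kusedo].
If /t/ were underlying and a rule turned it into [d] before the LOC suffix, 'foot' would also alternate; but it has [t] in both [sɔset] and [sɔseto].
So /d/ is underlying, and a rule of word-final obstruent devoicing — voiced obstruents become voiceless word-finally — gives [t].
The one attested form of 'leaf', [ŋɛmudo], shows underlying /ŋɛmud/. Applying the same rule word-finally gives [ŋɛmut].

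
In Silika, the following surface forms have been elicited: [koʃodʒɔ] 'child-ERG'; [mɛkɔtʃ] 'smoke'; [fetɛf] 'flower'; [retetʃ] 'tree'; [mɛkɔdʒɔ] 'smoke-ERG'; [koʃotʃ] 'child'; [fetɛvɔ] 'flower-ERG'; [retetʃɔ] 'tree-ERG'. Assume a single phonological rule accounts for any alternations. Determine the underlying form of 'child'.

/koʃodʒ/

'child' shows [dʒ] ~ [tʃ] at the end of the stem ([koʃodʒɔ] vs [koʃotʃ]).
The stem 'tree' ([retetʃɔ], [retetʃ]) shows [tʃ] unchanged in both environments, so [tʃ] cannot be basic with [dʒ] derived before the ERG suffix.
The alternation reflects word-final obstruent devoicing: voiced obstruents become voiceless word-finally. /dʒ/ is underlying.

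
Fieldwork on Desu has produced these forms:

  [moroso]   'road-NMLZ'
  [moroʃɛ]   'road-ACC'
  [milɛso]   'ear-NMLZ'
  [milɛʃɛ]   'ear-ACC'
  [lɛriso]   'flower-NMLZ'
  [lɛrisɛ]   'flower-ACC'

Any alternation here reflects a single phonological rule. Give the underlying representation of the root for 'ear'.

The root 'ear' surfaces as [milɛso] and [milɛʃɛ], with a stem-final [s] ~ [ʃ] alternation.
The stem 'flower' ([lɛriso], [lɛrisɛ]) shows [s] unchanged in both environments, so [s] cannot be basic with [ʃ] derived before the ACC suffix.
So /ʃ/ is underlying, and a rule of depalatalization — palato-alveolar /ʃ/ becomes [s] when no front vowel follows — gives [s].
The underlying form of 'ear' is therefore /milɛʃ/.

/milɛʃ/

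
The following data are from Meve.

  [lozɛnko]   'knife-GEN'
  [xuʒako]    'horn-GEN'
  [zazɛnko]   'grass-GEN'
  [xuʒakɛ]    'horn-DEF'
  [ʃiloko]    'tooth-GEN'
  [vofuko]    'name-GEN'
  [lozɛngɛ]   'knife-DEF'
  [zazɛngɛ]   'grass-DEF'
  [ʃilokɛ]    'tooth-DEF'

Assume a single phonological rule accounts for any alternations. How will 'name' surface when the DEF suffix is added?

The DEF suffix surfaces as [-gɛ] and [-kɛ], depending on the final segment of the stem.
The GEN suffix, which begins with [k], is invariant after every stem; so [k] is not altered by any rule here.
So the underlying form is /-gɛ/, and voiced stops become voiceless after a vowel.
After 'name', which ends in a vowel, the suffix surfaces as [-kɛ], giving [vofukɛ].

[vofukɛ]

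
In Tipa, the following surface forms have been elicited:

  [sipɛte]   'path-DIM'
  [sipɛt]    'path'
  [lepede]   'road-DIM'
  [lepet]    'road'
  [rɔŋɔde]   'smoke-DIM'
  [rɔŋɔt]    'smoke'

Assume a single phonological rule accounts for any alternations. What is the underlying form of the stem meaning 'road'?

/leped/

The root 'road' surfaces as [lepede] and [lepet], with a stem-final [d] ~ [t] alternation.
Compare 'path', with invariant [t] in [sipɛte] and [sipɛt]: an analysis with underlying /t/ and a rule producing [d] before the DIM suffix would wrongly predict alternation here too.
So /d/ is underlying, and a rule of word-final obstruent devoicing — voiced obstruents become voiceless word-finally — gives [t].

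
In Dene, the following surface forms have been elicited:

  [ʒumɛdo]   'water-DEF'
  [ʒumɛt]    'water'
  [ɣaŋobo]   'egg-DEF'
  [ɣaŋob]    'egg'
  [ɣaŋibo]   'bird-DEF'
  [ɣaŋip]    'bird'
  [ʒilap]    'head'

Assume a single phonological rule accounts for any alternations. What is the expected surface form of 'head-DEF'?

[ʒilabo]

In [ɣaŋibo] and [ɣaŋip] the final segment of 'bird' alternates: [b] ~ [p].
The stem 'egg' ([ɣaŋobo], [ɣaŋob]) shows [b] unchanged in both environments, so [b] cannot be basic with [p] derived in isolation.
The underlying segment must be /p/; voiceless stops become voiced between vowels, yielding [b] there.
From [ʒilap] the stem 'head' is /ʒilap/; between vowels this yields [ʒilabo].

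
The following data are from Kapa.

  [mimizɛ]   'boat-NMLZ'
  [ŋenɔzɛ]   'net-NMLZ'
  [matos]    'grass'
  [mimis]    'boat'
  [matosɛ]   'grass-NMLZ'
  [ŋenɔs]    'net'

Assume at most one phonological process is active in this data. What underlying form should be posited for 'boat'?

'boat' shows [s] ~ [z] at the end of the stem ([mimis] vs [mimizɛ]).
The stem 'grass' ([matos], [matosɛ]) shows [s] unchanged in both environments, so [s] cannot be basic with [z] derived before the NMLZ suffix.
So /z/ is underlying, and a rule of word-final obstruent devoicing — voiced obstruents become voiceless word-finally — gives [s].

/mimiz/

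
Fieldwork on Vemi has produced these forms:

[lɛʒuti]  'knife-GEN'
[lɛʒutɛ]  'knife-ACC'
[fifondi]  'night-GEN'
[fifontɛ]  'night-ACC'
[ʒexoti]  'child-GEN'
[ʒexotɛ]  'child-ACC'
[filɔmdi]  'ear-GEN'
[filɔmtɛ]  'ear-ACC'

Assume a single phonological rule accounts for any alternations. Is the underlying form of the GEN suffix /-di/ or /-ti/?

The GEN suffix surfaces as [-di] and [-ti], depending on the final segment of the stem.
The ACC suffix, which begins with [t], is invariant after every stem; so [t] is not altered by any rule here.
So the underlying form is /-di/, and voiced stops become voiceless after a vowel.

/-di/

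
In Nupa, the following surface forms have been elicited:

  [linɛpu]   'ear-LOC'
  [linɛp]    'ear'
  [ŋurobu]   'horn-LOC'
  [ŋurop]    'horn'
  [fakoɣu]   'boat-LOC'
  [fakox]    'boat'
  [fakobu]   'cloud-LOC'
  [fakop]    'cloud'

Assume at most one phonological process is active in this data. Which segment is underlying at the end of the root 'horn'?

/b/

The root 'horn' surfaces as [ŋurobu] and [ŋurop], with a stem-final [b] ~ [p] alternation.
The stem 'ear' ([linɛpu], [linɛp]) shows [p] unchanged in both environments, so [p] cannot be basic with [b] derived before the LOC suffix.
The underlying segment must be /b/; voiced obstruents become voiceless word-finally, yielding [p] there.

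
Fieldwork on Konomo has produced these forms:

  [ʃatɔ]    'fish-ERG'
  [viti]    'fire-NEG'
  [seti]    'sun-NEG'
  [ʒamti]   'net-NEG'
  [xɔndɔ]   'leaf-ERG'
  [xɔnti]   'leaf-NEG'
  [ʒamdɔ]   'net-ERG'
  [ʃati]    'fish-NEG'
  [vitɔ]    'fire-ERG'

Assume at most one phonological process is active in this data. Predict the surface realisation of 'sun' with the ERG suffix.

[setɔ]

The ERG morpheme has two allomorphs, [-dɔ] and [-tɔ].
The NEG suffix, which begins with [t], is invariant after every stem; so [t] is not altered by any rule here.
The ERG suffix is therefore /-dɔ/ underlyingly, with post-vocalic devoicing: voiced stops become voiceless after a vowel.
After 'sun', which ends in a vowel, the suffix surfaces as [-tɔ], giving [setɔ].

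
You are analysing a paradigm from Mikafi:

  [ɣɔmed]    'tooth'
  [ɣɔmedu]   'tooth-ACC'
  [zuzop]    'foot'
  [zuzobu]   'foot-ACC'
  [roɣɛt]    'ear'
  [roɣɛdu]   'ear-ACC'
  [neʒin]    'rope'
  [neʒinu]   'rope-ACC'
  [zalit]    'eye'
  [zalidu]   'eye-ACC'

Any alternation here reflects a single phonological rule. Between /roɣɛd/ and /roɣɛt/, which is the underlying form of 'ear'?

/roɣɛt/

In [roɣɛt] and [roɣɛdu] the final segment of 'ear' alternates: [t] ~ [d].
The stem 'tooth' ([ɣɔmed], [ɣɔmedu]) shows [d] unchanged in both environments, so [d] cannot be basic with [t] derived in isolation.
The underlying segment must be /t/; voiceless stops become voiced between vowels, yielding [d] there.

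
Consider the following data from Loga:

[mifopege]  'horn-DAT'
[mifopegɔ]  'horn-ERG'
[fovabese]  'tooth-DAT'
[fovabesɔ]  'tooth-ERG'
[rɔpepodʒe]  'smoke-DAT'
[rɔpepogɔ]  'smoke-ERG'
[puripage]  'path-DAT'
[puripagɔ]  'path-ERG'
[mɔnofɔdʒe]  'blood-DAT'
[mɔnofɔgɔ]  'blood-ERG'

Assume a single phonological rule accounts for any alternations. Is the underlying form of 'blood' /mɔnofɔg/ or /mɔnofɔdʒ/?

/mɔnofɔdʒ/

The root 'blood' surfaces as [mɔnofɔdʒe] and [mɔnofɔgɔ], with a stem-final [dʒ] ~ [g] alternation.
Compare 'horn', with invariant [g] in [mifopege] and [mifopegɔ]: an analysis with underlying /g/ and a rule producing [dʒ] before the DAT suffix would wrongly predict alternation here too.
The underlying segment must be /dʒ/; palato-alveolar /dʒ/ becomes [g] when no front vowel follows, yielding [g] there.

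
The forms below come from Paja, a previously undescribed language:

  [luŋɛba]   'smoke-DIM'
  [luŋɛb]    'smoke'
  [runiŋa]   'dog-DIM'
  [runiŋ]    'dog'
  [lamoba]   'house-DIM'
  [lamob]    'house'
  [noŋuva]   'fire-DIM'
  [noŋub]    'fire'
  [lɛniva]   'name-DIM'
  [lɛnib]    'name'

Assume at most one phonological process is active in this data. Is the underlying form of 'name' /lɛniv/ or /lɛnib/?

/lɛniv/

'name' shows [v] ~ [b] at the end of the stem ([lɛniva] vs [lɛnib]).
Compare 'smoke', with invariant [b] in [luŋɛba] and [luŋɛb]: an analysis with underlying /b/ and a rule producing [v] before the DIM suffix would wrongly predict alternation here too.
The alternation reflects word-final hardening: voiced fricatives become stops word-finally. /v/ is underlying.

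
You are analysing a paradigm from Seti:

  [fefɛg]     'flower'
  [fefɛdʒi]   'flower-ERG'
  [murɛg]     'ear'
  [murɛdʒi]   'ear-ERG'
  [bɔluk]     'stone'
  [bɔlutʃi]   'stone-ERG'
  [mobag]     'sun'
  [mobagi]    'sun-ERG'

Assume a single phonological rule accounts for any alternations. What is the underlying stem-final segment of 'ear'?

The root 'ear' surfaces as [murɛg] and [murɛdʒi], with a stem-final [g] ~ [dʒ] alternation.
The stem 'sun' ([mobag], [mobagi]) shows [g] unchanged in both environments, so [g] cannot be basic with [dʒ] derived before the ERG suffix.
The alternation reflects depalatalization: palato-alveolar /tʃ/ and /dʒ/ become [k] and [g] when no front vowel follows. /dʒ/ is underlying.

/dʒ/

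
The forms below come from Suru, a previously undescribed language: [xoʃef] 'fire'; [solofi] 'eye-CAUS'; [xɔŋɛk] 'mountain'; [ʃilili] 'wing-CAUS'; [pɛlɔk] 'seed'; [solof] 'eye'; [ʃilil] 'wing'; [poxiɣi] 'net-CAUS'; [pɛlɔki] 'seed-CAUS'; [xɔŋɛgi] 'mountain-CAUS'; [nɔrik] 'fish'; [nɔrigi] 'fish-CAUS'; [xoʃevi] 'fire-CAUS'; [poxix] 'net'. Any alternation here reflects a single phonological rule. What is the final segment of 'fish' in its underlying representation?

The stem for 'fish' ends in [k] in [nɔrik] but [g] in [nɔrigi].
But 'seed' keeps [k] in both environments ([pɛlɔk], [pɛlɔki]), so there is no rule changing /k/ to [g] before the CAUS suffix.
The underlying segment must be /g/; voiced obstruents become voiceless word-finally, yielding [k] there.

/g/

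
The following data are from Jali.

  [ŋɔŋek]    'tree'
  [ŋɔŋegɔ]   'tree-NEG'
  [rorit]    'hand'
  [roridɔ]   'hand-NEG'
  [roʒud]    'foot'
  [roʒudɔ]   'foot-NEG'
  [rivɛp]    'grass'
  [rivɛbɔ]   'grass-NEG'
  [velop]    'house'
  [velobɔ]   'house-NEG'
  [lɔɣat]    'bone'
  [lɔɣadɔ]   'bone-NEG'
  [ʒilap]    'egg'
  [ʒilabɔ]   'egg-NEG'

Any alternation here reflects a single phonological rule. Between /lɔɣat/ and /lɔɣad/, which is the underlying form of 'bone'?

/lɔɣat/

The stem for 'bone' ends in [t] in [lɔɣat] but [d] in [lɔɣadɔ].
But 'foot' keeps [d] in both environments ([roʒud], [roʒudɔ]), so there is no rule changing /d/ to [t] in isolation.
The alternation reflects intervocalic voicing: voiceless stops become voiced between vowels. /t/ is underlying.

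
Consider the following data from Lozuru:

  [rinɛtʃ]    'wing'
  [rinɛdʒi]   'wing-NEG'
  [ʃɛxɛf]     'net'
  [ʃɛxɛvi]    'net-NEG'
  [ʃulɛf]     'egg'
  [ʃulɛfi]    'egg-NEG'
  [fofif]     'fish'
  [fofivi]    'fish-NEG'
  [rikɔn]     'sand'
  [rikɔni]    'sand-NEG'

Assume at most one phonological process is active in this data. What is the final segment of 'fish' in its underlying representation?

The root 'fish' surfaces as [fofif] and [fofivi], with a stem-final [f] ~ [v] alternation.
But 'egg' keeps [f] in both environments ([ʃulɛf], [ʃulɛfi]), so there is no rule changing /f/ to [v] before the NEG suffix.
Therefore /v/ is basic and [f] is derived by word-final obstruent devoicing (voiced obstruents become voiceless word-finally).

/v/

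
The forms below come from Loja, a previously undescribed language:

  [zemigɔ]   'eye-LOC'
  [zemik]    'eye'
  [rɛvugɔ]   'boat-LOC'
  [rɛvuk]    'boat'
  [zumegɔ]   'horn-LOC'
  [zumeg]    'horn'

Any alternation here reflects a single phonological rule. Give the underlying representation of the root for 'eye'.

The root 'eye' surfaces as [zemigɔ] and [zemik], with a stem-final [g] ~ [k] alternation.
If /g/ were underlying and a rule turned it into [k] in isolation, 'horn' would also alternate; but it has [g] in both [zumegɔ] and [zumeg].
So /k/ is underlying, and a rule of intervocalic voicing — voiceless stops become voiced between vowels — gives [g].
The underlying form of 'eye' is therefore /zemik/.

/zemik/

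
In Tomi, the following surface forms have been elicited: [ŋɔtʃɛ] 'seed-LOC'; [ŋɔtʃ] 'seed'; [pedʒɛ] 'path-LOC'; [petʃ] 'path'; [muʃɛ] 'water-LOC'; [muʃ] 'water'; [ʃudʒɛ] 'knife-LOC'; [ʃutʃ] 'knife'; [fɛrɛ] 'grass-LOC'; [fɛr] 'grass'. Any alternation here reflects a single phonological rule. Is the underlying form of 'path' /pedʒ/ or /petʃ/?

In [pedʒɛ] and [petʃ] the final segment of 'path' alternates: [dʒ] ~ [tʃ].
Compare 'seed', with invariant [tʃ] in [ŋɔtʃɛ] and [ŋɔtʃ]: an analysis with underlying /tʃ/ and a rule producing [dʒ] before the LOC suffix would wrongly predict alternation here too.
So /dʒ/ is underlying, and a rule of word-final obstruent devoicing — voiced obstruents become voiceless word-finally — gives [tʃ].

/pedʒ/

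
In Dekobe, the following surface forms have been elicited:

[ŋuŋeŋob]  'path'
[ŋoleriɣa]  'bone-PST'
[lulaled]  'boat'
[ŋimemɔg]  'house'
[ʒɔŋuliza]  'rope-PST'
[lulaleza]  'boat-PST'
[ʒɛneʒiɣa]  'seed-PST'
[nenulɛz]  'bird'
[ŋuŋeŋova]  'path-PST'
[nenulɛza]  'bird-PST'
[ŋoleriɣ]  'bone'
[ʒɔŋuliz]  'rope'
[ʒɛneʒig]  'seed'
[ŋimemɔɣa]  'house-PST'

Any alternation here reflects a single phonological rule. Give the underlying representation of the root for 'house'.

/ŋimemɔg/

The root 'house' surfaces as [ŋimemɔg] and [ŋimemɔɣa], with a stem-final [g] ~ [ɣ] alternation.
But 'bone' keeps [ɣ] in both environments ([ŋoleriɣ], [ŋoleriɣa]), so there is no rule changing /ɣ/ to [g] in isolation.
The underlying segment must be /g/; voiced stops become fricatives between vowels, yielding [ɣ] there.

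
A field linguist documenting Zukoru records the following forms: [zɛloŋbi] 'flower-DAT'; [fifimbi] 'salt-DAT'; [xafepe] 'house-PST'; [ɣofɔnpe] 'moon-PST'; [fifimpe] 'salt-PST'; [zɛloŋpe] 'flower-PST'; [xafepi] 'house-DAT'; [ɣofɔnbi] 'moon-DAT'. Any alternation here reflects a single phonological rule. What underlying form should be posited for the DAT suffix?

/-bi/

The DAT morpheme has two allomorphs, [-bi] and [-pi].
The PST suffix, which begins with [p], is invariant after every stem; so [p] is not altered by any rule here.
So the underlying form is /-bi/, and voiced stops become voiceless after a vowel.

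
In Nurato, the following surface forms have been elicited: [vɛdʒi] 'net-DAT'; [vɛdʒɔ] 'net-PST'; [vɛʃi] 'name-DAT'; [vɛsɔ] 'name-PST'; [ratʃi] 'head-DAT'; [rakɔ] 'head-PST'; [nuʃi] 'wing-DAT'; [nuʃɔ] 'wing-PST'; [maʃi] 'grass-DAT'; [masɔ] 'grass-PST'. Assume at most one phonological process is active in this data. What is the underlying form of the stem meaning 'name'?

/vɛs/

In [vɛʃi] and [vɛsɔ] the final segment of 'name' alternates: [ʃ] ~ [s].
Compare 'wing', with invariant [ʃ] in [nuʃi] and [nuʃɔ]: an analysis with underlying /ʃ/ and a rule producing [s] before the PST suffix would wrongly predict alternation here too.
The alternation reflects palatalization before a front vowel: /k/ and /s/ become palato-alveolar [tʃ] and [ʃ] before a front vowel. /s/ is underlying.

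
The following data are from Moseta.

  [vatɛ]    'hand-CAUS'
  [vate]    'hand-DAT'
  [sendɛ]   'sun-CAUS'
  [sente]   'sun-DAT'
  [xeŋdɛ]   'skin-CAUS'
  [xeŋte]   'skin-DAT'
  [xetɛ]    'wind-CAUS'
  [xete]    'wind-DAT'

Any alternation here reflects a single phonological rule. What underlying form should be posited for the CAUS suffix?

/-dɛ/

The CAUS suffix surfaces as [-dɛ] and [-tɛ], depending on the final segment of the stem.
By contrast the DAT suffix keeps its initial [t] throughout — that segment must be underlying.
The CAUS suffix is therefore /-dɛ/ underlyingly, with post-vocalic devoicing: voiced stops become voiceless after a vowel.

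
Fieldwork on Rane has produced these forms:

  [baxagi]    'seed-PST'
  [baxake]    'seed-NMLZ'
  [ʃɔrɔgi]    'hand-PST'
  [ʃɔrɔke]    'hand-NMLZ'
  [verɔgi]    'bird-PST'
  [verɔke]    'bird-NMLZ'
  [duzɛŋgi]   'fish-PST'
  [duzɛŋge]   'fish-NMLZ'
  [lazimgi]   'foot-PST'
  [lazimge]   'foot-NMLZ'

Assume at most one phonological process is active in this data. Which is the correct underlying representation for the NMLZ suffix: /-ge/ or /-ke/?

/-ke/

The NMLZ suffix surfaces as [-ge] and [-ke], depending on the final segment of the stem.
The PST suffix, which begins with [g], is invariant after every stem; so [g] is not altered by any rule here.
The NMLZ suffix is therefore /-ke/ underlyingly, with post-nasal voicing: voiceless stops become voiced after a nasal.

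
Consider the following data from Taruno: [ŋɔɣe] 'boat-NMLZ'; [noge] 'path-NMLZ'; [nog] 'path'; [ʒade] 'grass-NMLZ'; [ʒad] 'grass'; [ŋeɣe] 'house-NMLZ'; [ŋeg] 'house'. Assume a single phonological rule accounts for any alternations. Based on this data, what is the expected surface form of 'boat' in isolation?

The root 'house' surfaces as [ŋeɣe] and [ŋeg], with a stem-final [ɣ] ~ [g] alternation.
If /g/ were underlying and a rule turned it into [ɣ] before the NMLZ suffix, 'path' would also alternate; but it has [g] in both [noge] and [nog].
The underlying segment must be /ɣ/; voiced fricatives become stops word-finally, yielding [g] there.
From [ŋɔɣe] the stem 'boat' is /ŋɔɣ/; word-finally this yields [ŋɔg].

[ŋɔg]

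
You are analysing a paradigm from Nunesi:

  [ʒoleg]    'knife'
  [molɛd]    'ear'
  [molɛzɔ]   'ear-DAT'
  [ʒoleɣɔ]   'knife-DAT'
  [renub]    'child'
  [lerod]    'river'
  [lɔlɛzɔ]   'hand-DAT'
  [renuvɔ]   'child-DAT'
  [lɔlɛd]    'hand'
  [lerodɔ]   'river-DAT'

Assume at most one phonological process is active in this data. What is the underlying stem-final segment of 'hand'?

/z/

The stem for 'hand' ends in [d] in [lɔlɛd] but [z] in [lɔlɛzɔ].
Compare 'river', with invariant [d] in [lerod] and [lerodɔ]: an analysis with underlying /d/ and a rule producing [z] before the DAT suffix would wrongly predict alternation here too.
Therefore /z/ is basic and [d] is derived by word-final hardening (voiced fricatives become stops word-finally).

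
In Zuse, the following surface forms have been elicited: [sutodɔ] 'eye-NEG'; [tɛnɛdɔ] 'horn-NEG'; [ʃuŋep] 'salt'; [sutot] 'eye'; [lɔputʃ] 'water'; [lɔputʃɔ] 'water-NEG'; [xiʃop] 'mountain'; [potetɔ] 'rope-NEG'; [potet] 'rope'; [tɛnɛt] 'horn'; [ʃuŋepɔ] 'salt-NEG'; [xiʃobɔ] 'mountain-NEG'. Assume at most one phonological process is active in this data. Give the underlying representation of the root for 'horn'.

/tɛnɛd/

In [tɛnɛdɔ] and [tɛnɛt] the final segment of 'horn' alternates: [d] ~ [t].
Compare 'rope', with invariant [t] in [potetɔ] and [potet]: an analysis with underlying /t/ and a rule producing [d] before the NEG suffix would wrongly predict alternation here too.
So /d/ is underlying, and a rule of word-final obstruent devoicing — voiced obstruents become voiceless word-finally — gives [t].
Hence 'horn' is /tɛnɛd/ underlyingly.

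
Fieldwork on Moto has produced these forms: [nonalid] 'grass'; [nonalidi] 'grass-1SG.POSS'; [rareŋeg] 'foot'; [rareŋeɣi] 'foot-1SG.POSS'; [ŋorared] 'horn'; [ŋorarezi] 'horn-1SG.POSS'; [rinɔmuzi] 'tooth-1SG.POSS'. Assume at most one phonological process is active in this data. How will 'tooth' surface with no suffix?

[rinɔmud]

'horn' shows [d] ~ [z] at the end of the stem ([ŋorared] vs [ŋorarezi]).
If /d/ were underlying and a rule turned it into [z] before the 1SG.POSS suffix, 'grass' would also alternate; but it has [d] in both [nonalid] and [nonalidi].
Therefore /z/ is basic and [d] is derived by word-final hardening (voiced fricatives become stops word-finally).
The one attested form of 'tooth', [rinɔmuzi], shows underlying /rinɔmuz/. Applying the same rule word-finally gives [rinɔmud].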